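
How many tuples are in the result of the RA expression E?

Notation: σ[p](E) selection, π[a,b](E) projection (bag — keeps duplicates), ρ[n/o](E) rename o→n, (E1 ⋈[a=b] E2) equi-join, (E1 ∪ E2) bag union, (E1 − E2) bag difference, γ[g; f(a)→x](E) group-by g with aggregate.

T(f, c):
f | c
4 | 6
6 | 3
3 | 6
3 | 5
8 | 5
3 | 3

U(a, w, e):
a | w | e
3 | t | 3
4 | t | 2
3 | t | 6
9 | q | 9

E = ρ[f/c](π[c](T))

Row counts bottom-up:
  T → 6
  π[c](T) → 6
  ρ[f/c](π[c](T)) → 6

|E| = 6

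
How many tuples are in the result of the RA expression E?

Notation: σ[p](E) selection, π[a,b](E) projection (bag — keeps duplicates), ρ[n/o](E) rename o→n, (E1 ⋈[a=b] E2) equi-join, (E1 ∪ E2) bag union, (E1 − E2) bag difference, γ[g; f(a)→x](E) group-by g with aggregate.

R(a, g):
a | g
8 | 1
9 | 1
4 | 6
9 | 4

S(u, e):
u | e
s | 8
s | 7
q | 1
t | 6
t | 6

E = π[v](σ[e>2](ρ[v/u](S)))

Stepwise |·|:
  S → 5
  ρ[v/u](S) → 5
  σ[e>2](ρ[v/u](S)) → 4
  π[v](σ[e>2](ρ[v/u](S))) → 4

|E| = 4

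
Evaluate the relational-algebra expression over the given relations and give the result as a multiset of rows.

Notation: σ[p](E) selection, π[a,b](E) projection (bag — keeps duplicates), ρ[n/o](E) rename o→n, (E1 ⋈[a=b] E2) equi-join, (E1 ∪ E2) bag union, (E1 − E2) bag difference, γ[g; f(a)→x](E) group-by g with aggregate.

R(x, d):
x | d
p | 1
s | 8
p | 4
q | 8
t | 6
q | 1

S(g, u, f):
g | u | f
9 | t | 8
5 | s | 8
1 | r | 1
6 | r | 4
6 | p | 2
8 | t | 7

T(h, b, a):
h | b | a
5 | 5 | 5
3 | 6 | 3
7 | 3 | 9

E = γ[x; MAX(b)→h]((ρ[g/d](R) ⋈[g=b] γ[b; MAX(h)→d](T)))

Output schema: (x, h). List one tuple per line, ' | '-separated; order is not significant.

Per-node cardinality:
  R → 6
  ρ[g/d](R) → 6
  T → 3
  γ[b; MAX(h)→d](T) → 3
  (ρ[g/d](R) ⋈[g=b] γ[b; MAX(h)→d](T)) → 1
  γ[x; MAX(b)→h]((ρ[g/d](R) ⋈[g=b] γ[b; MAX(h)→d](T))) → 1

== RESULT ==
x | h
t | 6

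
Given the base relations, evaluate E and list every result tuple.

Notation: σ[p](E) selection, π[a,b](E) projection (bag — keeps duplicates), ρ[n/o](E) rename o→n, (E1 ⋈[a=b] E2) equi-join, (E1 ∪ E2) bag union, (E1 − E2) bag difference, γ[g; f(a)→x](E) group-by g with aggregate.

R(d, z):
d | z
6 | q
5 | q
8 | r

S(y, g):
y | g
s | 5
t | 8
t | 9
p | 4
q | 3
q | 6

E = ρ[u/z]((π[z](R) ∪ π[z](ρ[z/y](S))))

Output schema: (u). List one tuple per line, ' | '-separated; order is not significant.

Per-node cardinality:
  R → 3
  π[z](R) → 3
  S → 6
  ρ[z/y](S) → 6
  π[z](ρ[z/y](S)) → 6
  (π[z](R) ∪ π[z](ρ[z/y](S))) → 9
  ρ[u/z]((π[z](R) ∪ π[z](ρ[z/y](S)))) → 9

== RESULT ==
u
p
q
q
q
q
r
s
t
t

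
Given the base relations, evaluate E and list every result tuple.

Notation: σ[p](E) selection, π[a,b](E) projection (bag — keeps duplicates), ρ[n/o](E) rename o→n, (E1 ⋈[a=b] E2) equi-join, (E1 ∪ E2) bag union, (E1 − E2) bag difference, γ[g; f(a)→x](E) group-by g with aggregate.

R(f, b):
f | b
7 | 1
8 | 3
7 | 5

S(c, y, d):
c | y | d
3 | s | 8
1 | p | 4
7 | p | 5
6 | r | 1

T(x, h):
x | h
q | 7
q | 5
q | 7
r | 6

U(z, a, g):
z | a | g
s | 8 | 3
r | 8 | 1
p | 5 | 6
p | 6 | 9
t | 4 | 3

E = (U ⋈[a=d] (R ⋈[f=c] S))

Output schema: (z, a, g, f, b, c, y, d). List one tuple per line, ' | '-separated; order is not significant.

Row counts bottom-up:
  U → 5
  R → 3
  S → 4
  (R ⋈[f=c] S) → 2
  (U ⋈[a=d] (R ⋈[f=c] S)) → 2

== RESULT ==
z | a | g | f | b | c | y | d
p | 5 | 6 | 7 | 1 | 7 | p | 5
p | 5 | 6 | 7 | 5 | 7 | p | 5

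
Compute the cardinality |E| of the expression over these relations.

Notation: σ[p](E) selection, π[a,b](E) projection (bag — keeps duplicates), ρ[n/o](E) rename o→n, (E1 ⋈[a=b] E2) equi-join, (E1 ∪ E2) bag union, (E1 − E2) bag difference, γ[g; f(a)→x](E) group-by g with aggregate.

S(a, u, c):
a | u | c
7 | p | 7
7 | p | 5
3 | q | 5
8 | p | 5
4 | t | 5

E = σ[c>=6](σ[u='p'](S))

Stepwise |·|:
  S → 5
  σ[u='p'](S) → 3
  σ[c>=6](σ[u='p'](S)) → 1

|E| = 1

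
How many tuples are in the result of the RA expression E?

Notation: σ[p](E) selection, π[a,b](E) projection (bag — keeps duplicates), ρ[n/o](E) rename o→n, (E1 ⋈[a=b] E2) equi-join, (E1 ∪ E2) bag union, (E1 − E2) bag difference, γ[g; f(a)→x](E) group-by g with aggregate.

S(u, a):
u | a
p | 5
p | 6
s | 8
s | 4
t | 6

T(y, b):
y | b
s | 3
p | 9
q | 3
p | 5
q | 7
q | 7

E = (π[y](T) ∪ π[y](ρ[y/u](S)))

Per-node cardinality:
  T → 6
  π[y](T) → 6
  S → 5
  ρ[y/u](S) → 5
  π[y](ρ[y/u](S)) → 5
  (π[y](T) ∪ π[y](ρ[y/u](S))) → 11

|E| = 11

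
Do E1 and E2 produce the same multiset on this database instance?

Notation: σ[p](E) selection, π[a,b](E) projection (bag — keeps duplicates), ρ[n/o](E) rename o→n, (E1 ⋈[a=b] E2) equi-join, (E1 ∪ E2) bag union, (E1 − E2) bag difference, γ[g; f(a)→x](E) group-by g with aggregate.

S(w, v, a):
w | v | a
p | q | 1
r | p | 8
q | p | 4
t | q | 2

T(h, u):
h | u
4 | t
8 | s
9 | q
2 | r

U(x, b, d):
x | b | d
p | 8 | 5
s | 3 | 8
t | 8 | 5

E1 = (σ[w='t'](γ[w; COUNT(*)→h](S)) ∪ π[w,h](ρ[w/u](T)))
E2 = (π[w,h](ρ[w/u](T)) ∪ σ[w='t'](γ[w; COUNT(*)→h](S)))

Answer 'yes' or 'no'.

E1 per-node cardinality:
  S → 4
  γ[w; COUNT(*)→h](S) → 4
  σ[w='t'](γ[w; COUNT(*)→h](S)) → 1
  T → 4
  ρ[w/u](T) → 4
  π[w,h](ρ[w/u](T)) → 4
  (σ[w='t'](γ[w; COUNT(*)→h](S)) ∪ π[w,h](ρ[w/u](T))) → 5
E2 per-node cardinality:
  T → 4
  ρ[w/u](T) → 4
  π[w,h](ρ[w/u](T)) → 4
  S → 4
  γ[w; COUNT(*)→h](S) → 4
  σ[w='t'](γ[w; COUNT(*)→h](S)) → 1
  (π[w,h](ρ[w/u](T)) ∪ σ[w='t'](γ[w; COUNT(*)→h](S))) → 5

E1 and E2 produce the same multiset:
w | h
q | 9
r | 2
s | 8
t | 1
t | 4

yes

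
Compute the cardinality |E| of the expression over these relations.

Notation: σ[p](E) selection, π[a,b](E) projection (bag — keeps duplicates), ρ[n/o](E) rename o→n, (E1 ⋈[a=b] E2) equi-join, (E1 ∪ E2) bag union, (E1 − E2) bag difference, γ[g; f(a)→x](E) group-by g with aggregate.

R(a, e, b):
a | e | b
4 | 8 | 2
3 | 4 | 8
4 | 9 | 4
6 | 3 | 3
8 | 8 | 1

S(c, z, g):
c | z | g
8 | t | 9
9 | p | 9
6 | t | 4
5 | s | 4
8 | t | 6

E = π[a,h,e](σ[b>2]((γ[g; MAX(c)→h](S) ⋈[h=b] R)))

Subexpression sizes:
  S → 5
  γ[g; MAX(c)→h](S) → 3
  R → 5
  (γ[g; MAX(c)→h](S) ⋈[h=b] R) → 1
  σ[b>2]((γ[g; MAX(c)→h](S) ⋈[h=b] R)) → 1
  π[a,h,e](σ[b>2]((γ[g; MAX(c)→h](S) ⋈[h=b] R))) → 1

|E| = 1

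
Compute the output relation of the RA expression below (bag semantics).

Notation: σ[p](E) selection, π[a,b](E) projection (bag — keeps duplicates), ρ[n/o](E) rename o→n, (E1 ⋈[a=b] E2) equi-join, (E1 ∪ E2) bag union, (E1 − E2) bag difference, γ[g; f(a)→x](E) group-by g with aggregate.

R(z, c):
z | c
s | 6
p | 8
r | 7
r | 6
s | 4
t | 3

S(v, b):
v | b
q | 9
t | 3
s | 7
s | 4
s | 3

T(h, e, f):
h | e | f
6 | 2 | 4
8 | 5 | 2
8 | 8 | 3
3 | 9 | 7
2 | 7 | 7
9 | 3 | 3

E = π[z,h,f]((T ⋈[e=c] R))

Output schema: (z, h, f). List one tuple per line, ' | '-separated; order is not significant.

Row counts bottom-up:
  T → 6
  R → 6
  (T ⋈[e=c] R) → 3
  π[z,h,f]((T ⋈[e=c] R)) → 3

== RESULT ==
z | h | f
p | 8 | 3
r | 2 | 7
t | 9 | 3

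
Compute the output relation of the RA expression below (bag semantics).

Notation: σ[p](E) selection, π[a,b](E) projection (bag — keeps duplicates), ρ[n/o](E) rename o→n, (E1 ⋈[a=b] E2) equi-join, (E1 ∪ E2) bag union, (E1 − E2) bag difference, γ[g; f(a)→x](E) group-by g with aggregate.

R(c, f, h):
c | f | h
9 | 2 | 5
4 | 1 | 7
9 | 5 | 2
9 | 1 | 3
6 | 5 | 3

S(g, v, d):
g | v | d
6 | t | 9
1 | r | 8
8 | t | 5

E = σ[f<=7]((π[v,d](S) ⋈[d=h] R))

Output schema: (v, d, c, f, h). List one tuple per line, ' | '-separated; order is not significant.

Per-node cardinality:
  S → 3
  π[v,d](S) → 3
  R → 5
  (π[v,d](S) ⋈[d=h] R) → 1
  σ[f<=7]((π[v,d](S) ⋈[d=h] R)) → 1

== RESULT ==
v | d | c | f | h
t | 5 | 9 | 2 | 5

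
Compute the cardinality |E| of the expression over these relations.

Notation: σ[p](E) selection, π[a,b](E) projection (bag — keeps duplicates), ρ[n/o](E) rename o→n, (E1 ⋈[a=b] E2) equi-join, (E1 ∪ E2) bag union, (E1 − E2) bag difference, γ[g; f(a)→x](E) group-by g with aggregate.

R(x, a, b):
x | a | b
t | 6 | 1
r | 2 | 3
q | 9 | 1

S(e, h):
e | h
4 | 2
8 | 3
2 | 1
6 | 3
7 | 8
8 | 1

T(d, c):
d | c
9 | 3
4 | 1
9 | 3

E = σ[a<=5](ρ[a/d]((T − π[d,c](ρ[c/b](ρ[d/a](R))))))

Stepwise |·|:
  T → 3
  R → 3
  ρ[d/a](R) → 3
  ρ[c/b](ρ[d/a](R)) → 3
  π[d,c](ρ[c/b](ρ[d/a](R))) → 3
  (T − π[d,c](ρ[c/b](ρ[d/a](R)))) → 3
  ρ[a/d]((T − π[d,c](ρ[c/b](ρ[d/a](R))))) → 3
  σ[a<=5](ρ[a/d]((T − π[d,c](ρ[c/b](ρ[d/a](R)))))) → 1

|E| = 1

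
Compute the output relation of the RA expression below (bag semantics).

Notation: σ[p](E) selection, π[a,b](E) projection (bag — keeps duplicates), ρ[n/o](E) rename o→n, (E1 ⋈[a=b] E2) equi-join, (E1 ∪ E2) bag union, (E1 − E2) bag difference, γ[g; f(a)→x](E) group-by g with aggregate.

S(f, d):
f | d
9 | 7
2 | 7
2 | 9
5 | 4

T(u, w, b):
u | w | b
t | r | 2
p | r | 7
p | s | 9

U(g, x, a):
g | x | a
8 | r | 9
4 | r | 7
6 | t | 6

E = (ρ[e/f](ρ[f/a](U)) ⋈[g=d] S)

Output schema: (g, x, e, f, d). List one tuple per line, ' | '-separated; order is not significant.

Row counts bottom-up:
  U → 3
  ρ[f/a](U) → 3
  ρ[e/f](ρ[f/a](U)) → 3
  S → 4
  (ρ[e/f](ρ[f/a](U)) ⋈[g=d] S) → 1

== RESULT ==
g | x | e | f | d
4 | r | 7 | 5 | 4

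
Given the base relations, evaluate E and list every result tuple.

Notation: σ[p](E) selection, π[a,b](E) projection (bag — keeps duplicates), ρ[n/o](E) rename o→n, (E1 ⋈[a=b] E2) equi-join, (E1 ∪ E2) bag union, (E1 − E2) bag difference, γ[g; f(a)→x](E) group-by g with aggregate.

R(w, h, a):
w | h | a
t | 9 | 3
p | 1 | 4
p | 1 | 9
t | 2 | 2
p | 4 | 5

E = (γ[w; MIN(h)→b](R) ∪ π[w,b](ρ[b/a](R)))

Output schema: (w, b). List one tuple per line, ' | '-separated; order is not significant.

Row counts bottom-up:
  R → 5
  γ[w; MIN(h)→b](R) → 2
  R → 5
  ρ[b/a](R) → 5
  π[w,b](ρ[b/a](R)) → 5
  (γ[w; MIN(h)→b](R) ∪ π[w,b](ρ[b/a](R))) → 7

== RESULT ==
w | b
p | 1
p | 4
p | 5
p | 9
t | 2
t | 2
t | 3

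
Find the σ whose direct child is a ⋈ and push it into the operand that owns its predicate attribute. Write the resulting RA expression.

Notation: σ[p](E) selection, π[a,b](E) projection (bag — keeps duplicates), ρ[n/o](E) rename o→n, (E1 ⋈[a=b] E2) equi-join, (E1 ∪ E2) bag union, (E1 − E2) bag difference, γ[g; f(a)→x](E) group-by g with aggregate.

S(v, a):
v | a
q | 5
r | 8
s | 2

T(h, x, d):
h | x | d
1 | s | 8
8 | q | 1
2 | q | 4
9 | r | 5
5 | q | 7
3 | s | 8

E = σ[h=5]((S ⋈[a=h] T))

σ filters on h, owned by the right side.
E' = (S ⋈[a=h] σ[h=5](T))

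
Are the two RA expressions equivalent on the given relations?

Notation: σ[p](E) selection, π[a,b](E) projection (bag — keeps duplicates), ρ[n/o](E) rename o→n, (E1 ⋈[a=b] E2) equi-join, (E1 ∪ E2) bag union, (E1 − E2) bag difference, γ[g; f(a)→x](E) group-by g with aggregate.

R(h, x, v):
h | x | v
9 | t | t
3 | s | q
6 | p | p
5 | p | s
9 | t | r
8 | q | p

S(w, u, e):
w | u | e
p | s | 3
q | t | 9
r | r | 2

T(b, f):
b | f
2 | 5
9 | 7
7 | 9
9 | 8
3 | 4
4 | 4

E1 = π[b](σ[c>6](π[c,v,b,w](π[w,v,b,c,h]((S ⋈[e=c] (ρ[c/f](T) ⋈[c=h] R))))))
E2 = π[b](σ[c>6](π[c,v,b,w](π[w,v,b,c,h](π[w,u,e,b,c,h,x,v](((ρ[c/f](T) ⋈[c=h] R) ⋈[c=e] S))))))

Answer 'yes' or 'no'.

E1 row counts bottom-up:
  S → 3
  T → 6
  ρ[c/f](T) → 6
  R → 6
  (ρ[c/f](T) ⋈[c=h] R) → 4
  (S ⋈[e=c] (ρ[c/f](T) ⋈[c=h] R)) → 2
  π[w,v,b,c,h]((S ⋈[e=c] (ρ[c/f](T) ⋈[c=h] R))) → 2
  π[c,v,b,w](π[w,v,b,c,h]((S ⋈[e=c] (ρ[c/f](T) ⋈[c=h] R)))) → 2
  σ[c>6](π[c,v,b,w](π[w,v,b,c,h]((S ⋈[e=c] (ρ[c/f](T) ⋈[c=h] R))))) → 2
  π[b](σ[c>6](π[c,v,b,w](π[w,v,b,c,h]((S ⋈[e=c] (ρ[c/f](T) ⋈[c=h] R)))))) → 2
E2 row counts bottom-up:
  T → 6
  ρ[c/f](T) → 6
  R → 6
  (ρ[c/f](T) ⋈[c=h] R) → 4
  S → 3
  ((ρ[c/f](T) ⋈[c=h] R) ⋈[c=e] S) → 2
  π[w,u,e,b,c,h,x,v](((ρ[c/f](T) ⋈[c=h] R) ⋈[c=e] S)) → 2
  π[w,v,b,c,h](π[w,u,e,b,c,h,x,v](((ρ[c/f](T) ⋈[c=h] R) ⋈[c=e] S))) → 2
  π[c,v,b,w](π[w,v,b,c,h](π[w,u,e,b,c,h,x,v](((ρ[c/f](T) ⋈[c=h] R) ⋈[c=e] S)))) → 2
  σ[c>6](π[c,v,b,w](π[w,v,b,c,h](π[w,u,e,b,c,h,x,v](((ρ[c/f](T) ⋈[c=h] R) ⋈[c=e] S))))) → 2
  π[b](σ[c>6](π[c,v,b,w](π[w,v,b,c,h](π[w,u,e,b,c,h,x,v](((ρ[c/f](T) ⋈[c=h] R) ⋈[c=e] S)))))) → 2

E1 and E2 produce the same multiset:
b
7
7

yes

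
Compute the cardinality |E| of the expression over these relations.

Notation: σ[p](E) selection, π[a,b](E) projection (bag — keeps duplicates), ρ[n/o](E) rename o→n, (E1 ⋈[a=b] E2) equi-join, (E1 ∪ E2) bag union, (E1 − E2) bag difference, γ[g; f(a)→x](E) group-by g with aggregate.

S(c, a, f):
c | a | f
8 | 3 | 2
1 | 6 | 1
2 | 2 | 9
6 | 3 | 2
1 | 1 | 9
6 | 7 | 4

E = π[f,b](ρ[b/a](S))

Row counts bottom-up:
  S → 6
  ρ[b/a](S) → 6
  π[f,b](ρ[b/a](S)) → 6

|E| = 6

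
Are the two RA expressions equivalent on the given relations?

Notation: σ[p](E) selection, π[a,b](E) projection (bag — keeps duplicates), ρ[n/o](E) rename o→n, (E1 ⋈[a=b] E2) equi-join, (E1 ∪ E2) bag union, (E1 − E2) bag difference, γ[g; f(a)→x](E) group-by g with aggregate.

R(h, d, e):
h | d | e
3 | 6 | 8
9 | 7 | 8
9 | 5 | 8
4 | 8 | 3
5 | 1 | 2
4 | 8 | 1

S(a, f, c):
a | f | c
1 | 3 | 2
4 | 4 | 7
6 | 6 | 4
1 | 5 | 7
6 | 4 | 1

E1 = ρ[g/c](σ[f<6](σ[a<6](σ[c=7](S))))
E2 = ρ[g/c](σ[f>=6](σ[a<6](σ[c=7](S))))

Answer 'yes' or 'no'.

E1 per-node cardinality:
  S → 5
  σ[c=7](S) → 2
  σ[a<6](σ[c=7](S)) → 2
  σ[f<6](σ[a<6](σ[c=7](S))) → 2
  ρ[g/c](σ[f<6](σ[a<6](σ[c=7](S)))) → 2
E2 per-node cardinality:
  S → 5
  σ[c=7](S) → 2
  σ[a<6](σ[c=7](S)) → 2
  σ[f>=6](σ[a<6](σ[c=7](S))) → 0
  ρ[g/c](σ[f>=6](σ[a<6](σ[c=7](S)))) → 0

E1 result:
a | f | g
1 | 5 | 7
4 | 4 | 7
E2 result:
a | f | g
(0 rows)
Witness: (1, 5, 7) appears 1× in E1 but 0× in E2.

no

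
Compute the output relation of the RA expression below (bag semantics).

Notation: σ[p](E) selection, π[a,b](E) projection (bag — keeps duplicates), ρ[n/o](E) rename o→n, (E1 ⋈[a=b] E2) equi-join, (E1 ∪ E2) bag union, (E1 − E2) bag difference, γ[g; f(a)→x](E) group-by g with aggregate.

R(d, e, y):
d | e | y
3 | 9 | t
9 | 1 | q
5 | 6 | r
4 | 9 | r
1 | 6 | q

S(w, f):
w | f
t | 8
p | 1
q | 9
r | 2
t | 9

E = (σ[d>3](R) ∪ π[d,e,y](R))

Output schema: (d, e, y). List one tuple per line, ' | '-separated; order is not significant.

Subexpression sizes:
  R → 5
  σ[d>3](R) → 3
  R → 5
  π[d,e,y](R) → 5
  (σ[d>3](R) ∪ π[d,e,y](R)) → 8

== RESULT ==
d | e | y
1 | 6 | q
3 | 9 | t
4 | 9 | r
4 | 9 | r
5 | 6 | r
5 | 6 | r
9 | 1 | q
9 | 1 | q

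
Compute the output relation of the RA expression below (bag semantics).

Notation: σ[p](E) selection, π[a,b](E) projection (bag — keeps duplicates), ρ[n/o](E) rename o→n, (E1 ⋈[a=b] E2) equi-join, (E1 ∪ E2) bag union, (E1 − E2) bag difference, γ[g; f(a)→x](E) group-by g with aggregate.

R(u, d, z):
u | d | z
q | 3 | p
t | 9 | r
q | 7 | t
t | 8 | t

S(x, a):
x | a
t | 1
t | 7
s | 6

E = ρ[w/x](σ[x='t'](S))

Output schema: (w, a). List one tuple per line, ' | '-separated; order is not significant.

Subexpression sizes:
  S → 3
  σ[x='t'](S) → 2
  ρ[w/x](σ[x='t'](S)) → 2

== RESULT ==
w | a
t | 1
t | 7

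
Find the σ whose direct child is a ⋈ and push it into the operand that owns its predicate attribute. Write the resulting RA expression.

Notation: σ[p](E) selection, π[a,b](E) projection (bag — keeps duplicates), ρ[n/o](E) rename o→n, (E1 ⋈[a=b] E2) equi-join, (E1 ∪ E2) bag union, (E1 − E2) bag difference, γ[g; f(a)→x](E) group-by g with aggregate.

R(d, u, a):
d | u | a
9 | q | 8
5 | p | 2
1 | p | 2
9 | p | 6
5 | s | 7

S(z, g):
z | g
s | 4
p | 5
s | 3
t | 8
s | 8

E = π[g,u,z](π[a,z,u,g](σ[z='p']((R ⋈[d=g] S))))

σ filters on z, owned by the right side.
E' = π[g,u,z](π[a,z,u,g]((R ⋈[d=g] σ[z='p'](S))))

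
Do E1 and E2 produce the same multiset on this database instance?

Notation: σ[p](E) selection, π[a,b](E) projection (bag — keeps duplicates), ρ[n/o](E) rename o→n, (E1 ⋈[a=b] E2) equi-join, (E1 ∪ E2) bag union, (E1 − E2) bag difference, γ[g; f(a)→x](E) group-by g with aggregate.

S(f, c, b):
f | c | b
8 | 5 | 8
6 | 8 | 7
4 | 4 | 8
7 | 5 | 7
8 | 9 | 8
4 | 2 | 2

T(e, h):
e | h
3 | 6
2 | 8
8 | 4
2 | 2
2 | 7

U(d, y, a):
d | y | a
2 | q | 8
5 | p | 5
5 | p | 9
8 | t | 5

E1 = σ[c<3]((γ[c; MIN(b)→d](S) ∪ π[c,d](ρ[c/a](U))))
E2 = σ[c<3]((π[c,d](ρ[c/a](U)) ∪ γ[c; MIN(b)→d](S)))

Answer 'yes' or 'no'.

E1 row counts bottom-up:
  S → 6
  γ[c; MIN(b)→d](S) → 5
  U → 4
  ρ[c/a](U) → 4
  π[c,d](ρ[c/a](U)) → 4
  (γ[c; MIN(b)→d](S) ∪ π[c,d](ρ[c/a](U))) → 9
  σ[c<3]((γ[c; MIN(b)→d](S) ∪ π[c,d](ρ[c/a](U)))) → 1
E2 row counts bottom-up:
  U → 4
  ρ[c/a](U) → 4
  π[c,d](ρ[c/a](U)) → 4
  S → 6
  γ[c; MIN(b)→d](S) → 5
  (π[c,d](ρ[c/a](U)) ∪ γ[c; MIN(b)→d](S)) → 9
  σ[c<3]((π[c,d](ρ[c/a](U)) ∪ γ[c; MIN(b)→d](S))) → 1

E1 and E2 produce the same multiset:
c | d
2 | 2

yes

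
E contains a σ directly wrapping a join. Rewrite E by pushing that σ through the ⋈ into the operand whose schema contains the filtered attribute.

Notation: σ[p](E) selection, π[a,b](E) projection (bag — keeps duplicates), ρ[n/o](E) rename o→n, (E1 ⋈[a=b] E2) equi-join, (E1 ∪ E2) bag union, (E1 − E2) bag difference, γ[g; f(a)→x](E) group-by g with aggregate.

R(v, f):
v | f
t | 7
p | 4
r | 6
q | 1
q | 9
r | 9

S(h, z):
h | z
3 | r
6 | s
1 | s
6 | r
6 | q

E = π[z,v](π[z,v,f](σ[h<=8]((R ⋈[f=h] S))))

σ filters on h, owned by the right side.
E' = π[z,v](π[z,v,f]((R ⋈[f=h] σ[h<=8](S))))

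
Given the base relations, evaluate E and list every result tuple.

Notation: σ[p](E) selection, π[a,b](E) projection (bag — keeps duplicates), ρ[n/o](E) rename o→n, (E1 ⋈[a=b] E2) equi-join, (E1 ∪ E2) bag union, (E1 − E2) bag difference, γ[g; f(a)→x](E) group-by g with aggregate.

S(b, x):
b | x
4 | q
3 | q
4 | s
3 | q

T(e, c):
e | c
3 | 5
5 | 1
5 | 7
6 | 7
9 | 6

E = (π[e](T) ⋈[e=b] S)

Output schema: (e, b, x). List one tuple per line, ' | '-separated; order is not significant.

Stepwise |·|:
  T → 5
  π[e](T) → 5
  S → 4
  (π[e](T) ⋈[e=b] S) → 2

== RESULT ==
e | b | x
3 | 3 | q
3 | 3 | q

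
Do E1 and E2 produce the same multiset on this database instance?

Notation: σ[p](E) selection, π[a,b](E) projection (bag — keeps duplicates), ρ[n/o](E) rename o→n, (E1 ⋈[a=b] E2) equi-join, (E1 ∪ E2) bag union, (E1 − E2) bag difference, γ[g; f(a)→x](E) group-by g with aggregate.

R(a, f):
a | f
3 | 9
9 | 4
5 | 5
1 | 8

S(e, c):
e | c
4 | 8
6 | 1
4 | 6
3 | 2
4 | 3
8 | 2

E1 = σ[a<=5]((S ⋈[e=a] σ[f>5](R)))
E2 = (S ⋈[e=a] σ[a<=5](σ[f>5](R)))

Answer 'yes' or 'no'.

E1 per-node cardinality:
  S → 6
  R → 4
  σ[f>5](R) → 2
  (S ⋈[e=a] σ[f>5](R)) → 1
  σ[a<=5]((S ⋈[e=a] σ[f>5](R))) → 1
E2 per-node cardinality:
  S → 6
  R → 4
  σ[f>5](R) → 2
  σ[a<=5](σ[f>5](R)) → 2
  (S ⋈[e=a] σ[a<=5](σ[f>5](R))) → 1

E1 and E2 produce the same multiset:
e | c | a | f
3 | 2 | 3 | 9

yes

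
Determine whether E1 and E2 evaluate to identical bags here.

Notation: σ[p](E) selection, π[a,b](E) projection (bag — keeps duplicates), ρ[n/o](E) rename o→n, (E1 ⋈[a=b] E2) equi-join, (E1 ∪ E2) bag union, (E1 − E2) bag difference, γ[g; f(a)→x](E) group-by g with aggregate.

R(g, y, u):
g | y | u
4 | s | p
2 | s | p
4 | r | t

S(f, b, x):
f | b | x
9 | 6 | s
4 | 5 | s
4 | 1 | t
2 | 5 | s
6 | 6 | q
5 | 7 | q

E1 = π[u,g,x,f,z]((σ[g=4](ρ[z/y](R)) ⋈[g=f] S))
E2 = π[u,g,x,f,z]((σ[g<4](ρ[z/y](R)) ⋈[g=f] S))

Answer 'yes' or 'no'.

E1 row counts bottom-up:
  R → 3
  ρ[z/y](R) → 3
  σ[g=4](ρ[z/y](R)) → 2
  S → 6
  (σ[g=4](ρ[z/y](R)) ⋈[g=f] S) → 4
  π[u,g,x,f,z]((σ[g=4](ρ[z/y](R)) ⋈[g=f] S)) → 4
E2 row counts bottom-up:
  R → 3
  ρ[z/y](R) → 3
  σ[g<4](ρ[z/y](R)) → 1
  S → 6
  (σ[g<4](ρ[z/y](R)) ⋈[g=f] S) → 1
  π[u,g,x,f,z]((σ[g<4](ρ[z/y](R)) ⋈[g=f] S)) → 1

E1 result:
u | g | x | f | z
p | 4 | s | 4 | s
p | 4 | t | 4 | s
t | 4 | s | 4 | r
t | 4 | t | 4 | r
E2 result:
u | g | x | f | z
p | 2 | s | 2 | s
Witness: ('p', 4, 't', 4, 's') appears 1× in E1 but 0× in E2.

no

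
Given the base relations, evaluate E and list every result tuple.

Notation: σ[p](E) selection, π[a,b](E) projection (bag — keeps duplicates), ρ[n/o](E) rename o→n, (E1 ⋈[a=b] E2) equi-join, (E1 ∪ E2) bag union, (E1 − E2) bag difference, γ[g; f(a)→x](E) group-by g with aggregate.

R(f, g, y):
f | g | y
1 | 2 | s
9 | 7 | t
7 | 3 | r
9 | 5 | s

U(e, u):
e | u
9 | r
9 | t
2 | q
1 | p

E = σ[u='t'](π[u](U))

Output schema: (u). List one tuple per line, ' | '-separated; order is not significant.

Row counts bottom-up:
  U → 4
  π[u](U) → 4
  σ[u='t'](π[u](U)) → 1

== RESULT ==
u
t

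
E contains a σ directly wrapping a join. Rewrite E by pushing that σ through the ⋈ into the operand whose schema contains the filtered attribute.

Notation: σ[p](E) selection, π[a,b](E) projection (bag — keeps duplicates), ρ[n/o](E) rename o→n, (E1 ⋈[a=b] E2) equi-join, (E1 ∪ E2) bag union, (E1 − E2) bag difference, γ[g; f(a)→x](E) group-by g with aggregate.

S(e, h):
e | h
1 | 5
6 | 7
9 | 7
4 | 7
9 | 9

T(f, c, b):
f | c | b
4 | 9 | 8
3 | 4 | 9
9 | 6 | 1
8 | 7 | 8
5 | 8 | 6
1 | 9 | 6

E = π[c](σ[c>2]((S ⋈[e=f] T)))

σ filters on c, owned by the right side.
E' = π[c]((S ⋈[e=f] σ[c>2](T)))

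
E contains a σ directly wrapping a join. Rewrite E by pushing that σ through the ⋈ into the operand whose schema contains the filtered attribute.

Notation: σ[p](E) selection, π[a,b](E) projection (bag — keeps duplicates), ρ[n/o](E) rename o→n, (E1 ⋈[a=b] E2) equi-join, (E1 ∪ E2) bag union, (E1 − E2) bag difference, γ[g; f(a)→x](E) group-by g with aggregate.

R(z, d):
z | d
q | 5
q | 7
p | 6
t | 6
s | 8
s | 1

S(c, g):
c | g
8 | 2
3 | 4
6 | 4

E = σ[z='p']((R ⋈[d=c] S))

σ filters on z, owned by the left side.
E' = (σ[z='p'](R) ⋈[d=c] S)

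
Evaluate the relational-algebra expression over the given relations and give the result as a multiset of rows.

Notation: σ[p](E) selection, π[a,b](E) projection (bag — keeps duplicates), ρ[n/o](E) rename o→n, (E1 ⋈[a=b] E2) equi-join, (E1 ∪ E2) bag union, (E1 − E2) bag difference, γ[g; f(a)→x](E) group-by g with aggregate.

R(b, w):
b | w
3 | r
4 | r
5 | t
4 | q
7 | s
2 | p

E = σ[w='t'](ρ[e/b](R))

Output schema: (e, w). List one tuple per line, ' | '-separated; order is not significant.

Subexpression sizes:
  R → 6
  ρ[e/b](R) → 6
  σ[w='t'](ρ[e/b](R)) → 1

== RESULT ==
e | w
5 | t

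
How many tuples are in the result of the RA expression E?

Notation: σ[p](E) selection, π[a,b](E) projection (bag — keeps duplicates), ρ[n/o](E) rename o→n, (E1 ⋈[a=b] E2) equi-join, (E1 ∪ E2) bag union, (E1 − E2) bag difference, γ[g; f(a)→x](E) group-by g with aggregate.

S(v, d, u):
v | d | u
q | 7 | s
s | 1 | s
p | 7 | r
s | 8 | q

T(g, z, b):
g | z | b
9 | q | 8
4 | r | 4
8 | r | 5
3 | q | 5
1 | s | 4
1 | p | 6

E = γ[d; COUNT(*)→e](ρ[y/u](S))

Row counts bottom-up:
  S → 4
  ρ[y/u](S) → 4
  γ[d; COUNT(*)→e](ρ[y/u](S)) → 3

|E| = 3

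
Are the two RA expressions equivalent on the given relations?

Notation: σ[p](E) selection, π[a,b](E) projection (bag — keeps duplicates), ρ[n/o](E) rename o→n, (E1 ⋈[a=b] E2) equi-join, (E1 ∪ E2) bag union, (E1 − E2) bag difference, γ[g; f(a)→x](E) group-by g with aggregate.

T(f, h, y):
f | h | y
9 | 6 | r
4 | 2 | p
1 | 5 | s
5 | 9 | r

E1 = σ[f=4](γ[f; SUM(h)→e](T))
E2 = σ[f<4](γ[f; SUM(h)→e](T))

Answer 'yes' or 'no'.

E1 subexpression sizes:
  T → 4
  γ[f; SUM(h)→e](T) → 4
  σ[f=4](γ[f; SUM(h)→e](T)) → 1
E2 subexpression sizes:
  T → 4
  γ[f; SUM(h)→e](T) → 4
  σ[f<4](γ[f; SUM(h)→e](T)) → 1

E1 result:
f | e
4 | 2
E2 result:
f | e
1 | 5
Witness: (4, 2) appears 1× in E1 but 0× in E2.

no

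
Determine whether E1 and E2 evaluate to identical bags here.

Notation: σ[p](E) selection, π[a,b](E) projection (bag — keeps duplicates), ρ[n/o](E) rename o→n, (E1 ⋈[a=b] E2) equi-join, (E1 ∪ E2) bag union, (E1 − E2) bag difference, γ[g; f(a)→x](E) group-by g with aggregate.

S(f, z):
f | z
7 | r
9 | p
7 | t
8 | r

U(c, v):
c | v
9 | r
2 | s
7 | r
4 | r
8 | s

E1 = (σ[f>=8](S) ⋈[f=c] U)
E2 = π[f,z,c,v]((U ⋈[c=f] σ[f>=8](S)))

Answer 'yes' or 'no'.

E1 row counts bottom-up:
  S → 4
  σ[f>=8](S) → 2
  U → 5
  (σ[f>=8](S) ⋈[f=c] U) → 2
E2 row counts bottom-up:
  U → 5
  S → 4
  σ[f>=8](S) → 2
  (U ⋈[c=f] σ[f>=8](S)) → 2
  π[f,z,c,v]((U ⋈[c=f] σ[f>=8](S))) → 2

E1 and E2 produce the same multiset:
f | z | c | v
8 | r | 8 | s
9 | p | 9 | r

yes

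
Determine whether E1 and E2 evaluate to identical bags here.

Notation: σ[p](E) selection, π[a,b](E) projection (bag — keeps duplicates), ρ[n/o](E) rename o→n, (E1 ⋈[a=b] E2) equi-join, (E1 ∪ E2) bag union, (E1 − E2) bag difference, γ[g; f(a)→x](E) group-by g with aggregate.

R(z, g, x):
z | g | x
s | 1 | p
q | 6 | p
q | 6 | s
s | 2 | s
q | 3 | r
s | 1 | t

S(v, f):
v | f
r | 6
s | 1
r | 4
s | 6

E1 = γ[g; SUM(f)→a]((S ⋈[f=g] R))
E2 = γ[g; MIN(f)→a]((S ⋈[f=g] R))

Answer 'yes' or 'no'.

E1 per-node cardinality:
  S → 4
  R → 6
  (S ⋈[f=g] R) → 6
  γ[g; SUM(f)→a]((S ⋈[f=g] R)) → 2
E2 per-node cardinality:
  S → 4
  R → 6
  (S ⋈[f=g] R) → 6
  γ[g; MIN(f)→a]((S ⋈[f=g] R)) → 2

E1 result:
g | a
1 | 2
6 | 24
E2 result:
g | a
1 | 1
6 | 6
Witness: (6, 6) appears 0× in E1 but 1× in E2.

no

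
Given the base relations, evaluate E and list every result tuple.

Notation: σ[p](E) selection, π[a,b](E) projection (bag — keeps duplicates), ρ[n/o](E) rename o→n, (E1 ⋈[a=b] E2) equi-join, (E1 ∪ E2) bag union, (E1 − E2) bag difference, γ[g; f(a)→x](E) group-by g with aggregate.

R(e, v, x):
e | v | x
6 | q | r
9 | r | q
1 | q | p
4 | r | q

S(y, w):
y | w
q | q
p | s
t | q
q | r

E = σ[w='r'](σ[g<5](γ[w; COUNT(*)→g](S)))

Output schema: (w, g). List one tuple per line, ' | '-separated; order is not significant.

Row counts bottom-up:
  S → 4
  γ[w; COUNT(*)→g](S) → 3
  σ[g<5](γ[w; COUNT(*)→g](S)) → 3
  σ[w='r'](σ[g<5](γ[w; COUNT(*)→g](S))) → 1

== RESULT ==
w | g
r | 1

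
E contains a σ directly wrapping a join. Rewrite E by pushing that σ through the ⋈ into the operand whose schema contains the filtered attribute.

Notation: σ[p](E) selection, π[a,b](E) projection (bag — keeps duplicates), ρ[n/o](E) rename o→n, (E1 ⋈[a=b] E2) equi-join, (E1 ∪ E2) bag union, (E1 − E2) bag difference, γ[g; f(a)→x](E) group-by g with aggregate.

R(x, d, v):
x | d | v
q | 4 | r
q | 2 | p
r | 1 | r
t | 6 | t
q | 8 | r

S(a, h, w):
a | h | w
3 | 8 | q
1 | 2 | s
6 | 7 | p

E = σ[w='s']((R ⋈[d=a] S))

σ filters on w, owned by the right side.
E' = (R ⋈[d=a] σ[w='s'](S))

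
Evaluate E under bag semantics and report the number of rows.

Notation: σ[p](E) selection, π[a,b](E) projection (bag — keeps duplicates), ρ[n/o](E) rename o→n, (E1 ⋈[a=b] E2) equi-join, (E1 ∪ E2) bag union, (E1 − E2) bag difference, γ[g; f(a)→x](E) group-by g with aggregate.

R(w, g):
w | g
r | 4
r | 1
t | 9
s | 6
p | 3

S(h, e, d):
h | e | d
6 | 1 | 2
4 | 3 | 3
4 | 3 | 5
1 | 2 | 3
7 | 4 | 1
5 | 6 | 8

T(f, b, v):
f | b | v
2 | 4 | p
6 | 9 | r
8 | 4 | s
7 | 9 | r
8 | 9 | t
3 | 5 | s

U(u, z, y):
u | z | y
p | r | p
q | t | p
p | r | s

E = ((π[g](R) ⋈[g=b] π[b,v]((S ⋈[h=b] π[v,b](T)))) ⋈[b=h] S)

Subexpression sizes:
  R → 5
  π[g](R) → 5
  S → 6
  T → 6
  π[v,b](T) → 6
  (S ⋈[h=b] π[v,b](T)) → 5
  π[b,v]((S ⋈[h=b] π[v,b](T))) → 5
  (π[g](R) ⋈[g=b] π[b,v]((S ⋈[h=b] π[v,b](T)))) → 4
  S → 6
  ((π[g](R) ⋈[g=b] π[b,v]((S ⋈[h=b] π[v,b](T)))) ⋈[b=h] S) → 8

|E| = 8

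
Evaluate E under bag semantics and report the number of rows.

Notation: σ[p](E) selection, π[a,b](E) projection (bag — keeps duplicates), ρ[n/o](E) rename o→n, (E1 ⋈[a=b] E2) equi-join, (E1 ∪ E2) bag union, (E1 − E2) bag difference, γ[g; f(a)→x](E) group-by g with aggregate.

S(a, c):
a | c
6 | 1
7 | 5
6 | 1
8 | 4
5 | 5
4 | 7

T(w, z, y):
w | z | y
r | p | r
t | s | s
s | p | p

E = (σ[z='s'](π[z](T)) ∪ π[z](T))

Stepwise |·|:
  T → 3
  π[z](T) → 3
  σ[z='s'](π[z](T)) → 1
  T → 3
  π[z](T) → 3
  (σ[z='s'](π[z](T)) ∪ π[z](T)) → 4

|E| = 4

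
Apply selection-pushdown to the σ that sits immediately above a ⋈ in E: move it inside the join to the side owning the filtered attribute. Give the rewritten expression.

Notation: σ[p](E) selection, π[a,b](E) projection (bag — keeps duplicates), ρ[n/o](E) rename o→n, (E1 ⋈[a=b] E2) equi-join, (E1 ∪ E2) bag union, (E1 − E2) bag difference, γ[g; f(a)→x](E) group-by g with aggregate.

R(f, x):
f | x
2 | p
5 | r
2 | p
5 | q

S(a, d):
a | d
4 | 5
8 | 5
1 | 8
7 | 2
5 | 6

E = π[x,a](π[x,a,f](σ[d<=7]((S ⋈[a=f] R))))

σ filters on d, owned by the left side.
E' = π[x,a](π[x,a,f]((σ[d<=7](S) ⋈[a=f] R)))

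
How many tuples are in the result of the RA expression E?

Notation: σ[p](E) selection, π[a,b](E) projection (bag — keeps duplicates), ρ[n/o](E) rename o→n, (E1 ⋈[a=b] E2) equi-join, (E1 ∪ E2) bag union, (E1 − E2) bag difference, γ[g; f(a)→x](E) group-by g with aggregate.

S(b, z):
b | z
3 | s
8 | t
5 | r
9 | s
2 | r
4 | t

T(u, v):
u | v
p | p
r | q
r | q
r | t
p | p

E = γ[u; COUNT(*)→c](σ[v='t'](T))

Subexpression sizes:
  T → 5
  σ[v='t'](T) → 1
  γ[u; COUNT(*)→c](σ[v='t'](T)) → 1

|E| = 1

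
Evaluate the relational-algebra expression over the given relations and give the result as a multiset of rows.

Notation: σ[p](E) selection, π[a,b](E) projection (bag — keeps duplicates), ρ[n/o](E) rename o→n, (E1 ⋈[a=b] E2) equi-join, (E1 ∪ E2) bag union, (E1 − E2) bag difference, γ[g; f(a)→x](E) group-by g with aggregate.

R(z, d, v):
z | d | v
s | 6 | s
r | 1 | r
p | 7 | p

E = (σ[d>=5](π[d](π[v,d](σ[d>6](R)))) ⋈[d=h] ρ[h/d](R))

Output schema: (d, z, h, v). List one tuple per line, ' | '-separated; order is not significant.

Subexpression sizes:
  R → 3
  σ[d>6](R) → 1
  π[v,d](σ[d>6](R)) → 1
  π[d](π[v,d](σ[d>6](R))) → 1
  σ[d>=5](π[d](π[v,d](σ[d>6](R)))) → 1
  R → 3
  ρ[h/d](R) → 3
  (σ[d>=5](π[d](π[v,d](σ[d>6](R)))) ⋈[d=h] ρ[h/d](R)) → 1

== RESULT ==
d | z | h | v
7 | p | 7 | p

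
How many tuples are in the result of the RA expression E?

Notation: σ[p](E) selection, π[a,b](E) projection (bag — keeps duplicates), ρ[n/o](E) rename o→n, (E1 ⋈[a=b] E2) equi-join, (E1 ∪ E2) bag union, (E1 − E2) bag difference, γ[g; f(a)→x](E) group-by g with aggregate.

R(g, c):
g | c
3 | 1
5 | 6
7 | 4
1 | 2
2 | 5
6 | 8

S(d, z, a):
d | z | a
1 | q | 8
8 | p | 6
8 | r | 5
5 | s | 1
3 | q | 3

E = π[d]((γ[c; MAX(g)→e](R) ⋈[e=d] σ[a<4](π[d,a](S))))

Stepwise |·|:
  R → 6
  γ[c; MAX(g)→e](R) → 6
  S → 5
  π[d,a](S) → 5
  σ[a<4](π[d,a](S)) → 2
  (γ[c; MAX(g)→e](R) ⋈[e=d] σ[a<4](π[d,a](S))) → 2
  π[d]((γ[c; MAX(g)→e](R) ⋈[e=d] σ[a<4](π[d,a](S)))) → 2

|E| = 2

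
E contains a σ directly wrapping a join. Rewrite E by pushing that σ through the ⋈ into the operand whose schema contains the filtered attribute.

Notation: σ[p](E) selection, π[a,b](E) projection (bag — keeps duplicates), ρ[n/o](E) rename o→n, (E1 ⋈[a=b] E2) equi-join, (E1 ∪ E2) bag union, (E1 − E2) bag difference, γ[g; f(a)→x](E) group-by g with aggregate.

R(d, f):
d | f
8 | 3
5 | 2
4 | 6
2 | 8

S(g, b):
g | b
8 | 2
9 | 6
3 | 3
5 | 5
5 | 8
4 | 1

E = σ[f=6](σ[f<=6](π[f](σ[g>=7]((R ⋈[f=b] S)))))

σ filters on g, owned by the right side.
E' = σ[f=6](σ[f<=6](π[f]((R ⋈[f=b] σ[g>=7](S)))))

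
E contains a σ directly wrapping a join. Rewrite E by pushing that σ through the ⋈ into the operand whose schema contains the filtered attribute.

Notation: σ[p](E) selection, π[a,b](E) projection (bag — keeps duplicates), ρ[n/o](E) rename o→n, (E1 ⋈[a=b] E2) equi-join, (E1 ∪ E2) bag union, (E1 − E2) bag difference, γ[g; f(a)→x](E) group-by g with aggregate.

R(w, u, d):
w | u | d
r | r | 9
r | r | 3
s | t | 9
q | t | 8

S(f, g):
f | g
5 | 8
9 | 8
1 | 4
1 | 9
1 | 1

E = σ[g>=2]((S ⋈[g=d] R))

σ filters on g, owned by the left side.
E' = (σ[g>=2](S) ⋈[g=d] R)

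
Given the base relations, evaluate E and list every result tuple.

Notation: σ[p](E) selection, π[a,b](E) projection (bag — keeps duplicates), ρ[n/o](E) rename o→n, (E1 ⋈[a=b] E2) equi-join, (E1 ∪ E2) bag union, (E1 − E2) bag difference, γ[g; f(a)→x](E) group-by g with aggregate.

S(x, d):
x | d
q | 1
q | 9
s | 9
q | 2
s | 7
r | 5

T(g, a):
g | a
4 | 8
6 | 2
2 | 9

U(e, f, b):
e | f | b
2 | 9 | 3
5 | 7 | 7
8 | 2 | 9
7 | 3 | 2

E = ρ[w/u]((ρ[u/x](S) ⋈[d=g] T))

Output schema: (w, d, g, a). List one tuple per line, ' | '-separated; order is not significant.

Stepwise |·|:
  S → 6
  ρ[u/x](S) → 6
  T → 3
  (ρ[u/x](S) ⋈[d=g] T) → 1
  ρ[w/u]((ρ[u/x](S) ⋈[d=g] T)) → 1

== RESULT ==
w | d | g | a
q | 2 | 2 | 9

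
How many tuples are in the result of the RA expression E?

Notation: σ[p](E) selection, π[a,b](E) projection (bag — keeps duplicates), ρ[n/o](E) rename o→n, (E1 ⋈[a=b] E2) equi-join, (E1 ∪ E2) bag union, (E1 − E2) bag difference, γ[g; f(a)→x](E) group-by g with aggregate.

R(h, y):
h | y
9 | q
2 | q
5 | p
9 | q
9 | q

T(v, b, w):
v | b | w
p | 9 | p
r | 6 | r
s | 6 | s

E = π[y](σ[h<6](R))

Subexpression sizes:
  R → 5
  σ[h<6](R) → 2
  π[y](σ[h<6](R)) → 2

|E| = 2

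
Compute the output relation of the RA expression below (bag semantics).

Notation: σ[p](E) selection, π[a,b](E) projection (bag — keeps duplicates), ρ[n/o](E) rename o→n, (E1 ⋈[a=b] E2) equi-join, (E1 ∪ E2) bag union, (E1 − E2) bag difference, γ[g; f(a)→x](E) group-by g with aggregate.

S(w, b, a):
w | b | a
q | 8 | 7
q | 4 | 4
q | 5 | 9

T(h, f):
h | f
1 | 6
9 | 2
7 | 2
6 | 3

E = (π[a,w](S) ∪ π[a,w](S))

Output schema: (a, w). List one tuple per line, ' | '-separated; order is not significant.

Subexpression sizes:
  S → 3
  π[a,w](S) → 3
  S → 3
  π[a,w](S) → 3
  (π[a,w](S) ∪ π[a,w](S)) → 6

== RESULT ==
a | w
4 | q
4 | q
7 | q
7 | q
9 | q
9 | q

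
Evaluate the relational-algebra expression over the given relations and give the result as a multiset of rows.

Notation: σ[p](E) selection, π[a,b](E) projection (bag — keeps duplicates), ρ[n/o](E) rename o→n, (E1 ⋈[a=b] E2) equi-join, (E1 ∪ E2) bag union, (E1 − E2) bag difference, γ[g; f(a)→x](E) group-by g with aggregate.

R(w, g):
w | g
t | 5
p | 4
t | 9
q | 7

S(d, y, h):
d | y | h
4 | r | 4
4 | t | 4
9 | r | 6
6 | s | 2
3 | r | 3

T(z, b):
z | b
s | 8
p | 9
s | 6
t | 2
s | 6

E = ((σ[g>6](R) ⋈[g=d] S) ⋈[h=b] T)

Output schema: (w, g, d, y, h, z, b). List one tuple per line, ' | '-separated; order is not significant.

Row counts bottom-up:
  R → 4
  σ[g>6](R) → 2
  S → 5
  (σ[g>6](R) ⋈[g=d] S) → 1
  T → 5
  ((σ[g>6](R) ⋈[g=d] S) ⋈[h=b] T) → 2

== RESULT ==
w | g | d | y | h | z | b
t | 9 | 9 | r | 6 | s | 6
t | 9 | 9 | r | 6 | s | 6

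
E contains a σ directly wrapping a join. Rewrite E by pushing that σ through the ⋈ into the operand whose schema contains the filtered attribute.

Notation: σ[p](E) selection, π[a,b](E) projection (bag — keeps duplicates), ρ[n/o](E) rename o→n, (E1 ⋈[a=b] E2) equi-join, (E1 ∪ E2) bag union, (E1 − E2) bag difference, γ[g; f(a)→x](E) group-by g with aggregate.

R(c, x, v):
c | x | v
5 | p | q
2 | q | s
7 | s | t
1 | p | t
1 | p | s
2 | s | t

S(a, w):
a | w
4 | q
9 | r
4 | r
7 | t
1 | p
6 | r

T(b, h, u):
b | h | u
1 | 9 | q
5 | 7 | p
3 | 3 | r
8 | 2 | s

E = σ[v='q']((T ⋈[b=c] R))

σ filters on v, owned by the right side.
E' = (T ⋈[b=c] σ[v='q'](R))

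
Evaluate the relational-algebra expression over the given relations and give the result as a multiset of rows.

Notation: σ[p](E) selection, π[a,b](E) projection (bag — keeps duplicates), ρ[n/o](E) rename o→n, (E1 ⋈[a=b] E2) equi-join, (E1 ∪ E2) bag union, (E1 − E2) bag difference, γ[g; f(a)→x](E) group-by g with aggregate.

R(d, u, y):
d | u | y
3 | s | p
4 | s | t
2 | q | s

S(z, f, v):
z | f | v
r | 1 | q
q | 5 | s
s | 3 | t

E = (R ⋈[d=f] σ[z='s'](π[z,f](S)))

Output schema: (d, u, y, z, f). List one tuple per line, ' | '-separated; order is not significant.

Per-node cardinality:
  R → 3
  S → 3
  π[z,f](S) → 3
  σ[z='s'](π[z,f](S)) → 1
  (R ⋈[d=f] σ[z='s'](π[z,f](S))) → 1

== RESULT ==
d | u | y | z | f
3 | s | p | s | 3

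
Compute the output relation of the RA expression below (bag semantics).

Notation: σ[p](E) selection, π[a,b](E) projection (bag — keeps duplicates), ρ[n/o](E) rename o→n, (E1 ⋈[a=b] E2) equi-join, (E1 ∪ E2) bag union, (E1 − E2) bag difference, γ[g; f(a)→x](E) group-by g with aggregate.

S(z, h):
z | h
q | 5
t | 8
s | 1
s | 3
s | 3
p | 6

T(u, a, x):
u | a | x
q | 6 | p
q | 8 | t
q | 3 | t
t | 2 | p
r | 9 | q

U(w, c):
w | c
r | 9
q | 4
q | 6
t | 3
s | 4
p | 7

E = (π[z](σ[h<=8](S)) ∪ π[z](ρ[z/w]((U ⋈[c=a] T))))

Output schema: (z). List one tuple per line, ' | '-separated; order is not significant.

Stepwise |·|:
  S → 6
  σ[h<=8](S) → 6
  π[z](σ[h<=8](S)) → 6
  U → 6
  T → 5
  (U ⋈[c=a] T) → 3
  ρ[z/w]((U ⋈[c=a] T)) → 3
  π[z](ρ[z/w]((U ⋈[c=a] T))) → 3
  (π[z](σ[h<=8](S)) ∪ π[z](ρ[z/w]((U ⋈[c=a] T)))) → 9

== RESULT ==
z
p
q
q
r
s
s
s
t
t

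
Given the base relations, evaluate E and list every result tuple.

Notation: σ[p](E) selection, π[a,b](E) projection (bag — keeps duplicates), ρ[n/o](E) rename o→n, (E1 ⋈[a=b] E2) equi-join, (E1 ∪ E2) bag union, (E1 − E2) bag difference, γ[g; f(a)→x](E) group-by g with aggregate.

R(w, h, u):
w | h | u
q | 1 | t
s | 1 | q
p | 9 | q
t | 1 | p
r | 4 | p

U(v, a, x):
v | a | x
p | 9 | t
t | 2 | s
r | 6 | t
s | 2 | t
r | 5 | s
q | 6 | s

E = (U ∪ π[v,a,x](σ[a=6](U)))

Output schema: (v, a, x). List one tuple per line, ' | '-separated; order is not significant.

Stepwise |·|:
  U → 6
  U → 6
  σ[a=6](U) → 2
  π[v,a,x](σ[a=6](U)) → 2
  (U ∪ π[v,a,x](σ[a=6](U))) → 8

== RESULT ==
v | a | x
p | 9 | t
q | 6 | s
q | 6 | s
r | 5 | s
r | 6 | t
r | 6 | t
s | 2 | t
t | 2 | s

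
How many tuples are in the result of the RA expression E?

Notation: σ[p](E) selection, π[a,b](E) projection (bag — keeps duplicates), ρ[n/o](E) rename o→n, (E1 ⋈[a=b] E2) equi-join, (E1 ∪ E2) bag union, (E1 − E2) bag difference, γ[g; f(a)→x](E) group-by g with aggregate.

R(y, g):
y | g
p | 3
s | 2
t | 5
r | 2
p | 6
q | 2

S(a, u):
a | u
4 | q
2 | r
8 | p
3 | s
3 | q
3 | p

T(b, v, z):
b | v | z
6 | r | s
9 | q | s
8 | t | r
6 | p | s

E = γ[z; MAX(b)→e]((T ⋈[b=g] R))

Per-node cardinality:
  T → 4
  R → 6
  (T ⋈[b=g] R) → 2
  γ[z; MAX(b)→e]((T ⋈[b=g] R)) → 1

|E| = 1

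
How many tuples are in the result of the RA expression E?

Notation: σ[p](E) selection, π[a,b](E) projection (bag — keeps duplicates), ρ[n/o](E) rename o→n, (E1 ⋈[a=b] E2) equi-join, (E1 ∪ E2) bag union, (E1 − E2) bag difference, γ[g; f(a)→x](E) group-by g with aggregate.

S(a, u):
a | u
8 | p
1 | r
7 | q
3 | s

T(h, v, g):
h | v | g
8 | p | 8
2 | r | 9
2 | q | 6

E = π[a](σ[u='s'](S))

Subexpression sizes:
  S → 4
  σ[u='s'](S) → 1
  π[a](σ[u='s'](S)) → 1

|E| = 1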